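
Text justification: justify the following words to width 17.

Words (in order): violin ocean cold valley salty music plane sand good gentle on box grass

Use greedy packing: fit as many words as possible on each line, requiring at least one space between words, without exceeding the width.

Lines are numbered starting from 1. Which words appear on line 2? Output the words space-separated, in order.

Line 1: ['violin', 'ocean', 'cold'] (min_width=17, slack=0)
Line 2: ['valley', 'salty'] (min_width=12, slack=5)
Line 3: ['music', 'plane', 'sand'] (min_width=16, slack=1)
Line 4: ['good', 'gentle', 'on'] (min_width=14, slack=3)
Line 5: ['box', 'grass'] (min_width=9, slack=8)

Answer: valley salty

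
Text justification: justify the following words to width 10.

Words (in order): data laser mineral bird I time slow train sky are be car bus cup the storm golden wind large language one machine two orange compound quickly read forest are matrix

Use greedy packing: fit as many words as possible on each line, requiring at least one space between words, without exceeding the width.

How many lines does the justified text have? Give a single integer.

Answer: 19

Derivation:
Line 1: ['data', 'laser'] (min_width=10, slack=0)
Line 2: ['mineral'] (min_width=7, slack=3)
Line 3: ['bird', 'I'] (min_width=6, slack=4)
Line 4: ['time', 'slow'] (min_width=9, slack=1)
Line 5: ['train', 'sky'] (min_width=9, slack=1)
Line 6: ['are', 'be', 'car'] (min_width=10, slack=0)
Line 7: ['bus', 'cup'] (min_width=7, slack=3)
Line 8: ['the', 'storm'] (min_width=9, slack=1)
Line 9: ['golden'] (min_width=6, slack=4)
Line 10: ['wind', 'large'] (min_width=10, slack=0)
Line 11: ['language'] (min_width=8, slack=2)
Line 12: ['one'] (min_width=3, slack=7)
Line 13: ['machine'] (min_width=7, slack=3)
Line 14: ['two', 'orange'] (min_width=10, slack=0)
Line 15: ['compound'] (min_width=8, slack=2)
Line 16: ['quickly'] (min_width=7, slack=3)
Line 17: ['read'] (min_width=4, slack=6)
Line 18: ['forest', 'are'] (min_width=10, slack=0)
Line 19: ['matrix'] (min_width=6, slack=4)
Total lines: 19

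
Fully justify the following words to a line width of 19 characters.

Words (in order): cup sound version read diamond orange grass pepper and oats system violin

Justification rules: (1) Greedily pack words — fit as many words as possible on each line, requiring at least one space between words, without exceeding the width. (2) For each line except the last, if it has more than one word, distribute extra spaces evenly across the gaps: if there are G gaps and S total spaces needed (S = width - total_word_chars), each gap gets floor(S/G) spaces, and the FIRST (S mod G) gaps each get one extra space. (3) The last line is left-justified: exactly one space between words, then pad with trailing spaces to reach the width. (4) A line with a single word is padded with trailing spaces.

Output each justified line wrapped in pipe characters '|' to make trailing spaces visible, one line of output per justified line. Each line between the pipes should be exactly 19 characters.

Answer: |cup  sound  version|
|read diamond orange|
|grass   pepper  and|
|oats system violin |

Derivation:
Line 1: ['cup', 'sound', 'version'] (min_width=17, slack=2)
Line 2: ['read', 'diamond', 'orange'] (min_width=19, slack=0)
Line 3: ['grass', 'pepper', 'and'] (min_width=16, slack=3)
Line 4: ['oats', 'system', 'violin'] (min_width=18, slack=1)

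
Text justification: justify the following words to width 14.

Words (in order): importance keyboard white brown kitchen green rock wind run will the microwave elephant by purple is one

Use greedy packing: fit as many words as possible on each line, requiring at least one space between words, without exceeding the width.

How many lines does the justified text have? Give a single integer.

Line 1: ['importance'] (min_width=10, slack=4)
Line 2: ['keyboard', 'white'] (min_width=14, slack=0)
Line 3: ['brown', 'kitchen'] (min_width=13, slack=1)
Line 4: ['green', 'rock'] (min_width=10, slack=4)
Line 5: ['wind', 'run', 'will'] (min_width=13, slack=1)
Line 6: ['the', 'microwave'] (min_width=13, slack=1)
Line 7: ['elephant', 'by'] (min_width=11, slack=3)
Line 8: ['purple', 'is', 'one'] (min_width=13, slack=1)
Total lines: 8

Answer: 8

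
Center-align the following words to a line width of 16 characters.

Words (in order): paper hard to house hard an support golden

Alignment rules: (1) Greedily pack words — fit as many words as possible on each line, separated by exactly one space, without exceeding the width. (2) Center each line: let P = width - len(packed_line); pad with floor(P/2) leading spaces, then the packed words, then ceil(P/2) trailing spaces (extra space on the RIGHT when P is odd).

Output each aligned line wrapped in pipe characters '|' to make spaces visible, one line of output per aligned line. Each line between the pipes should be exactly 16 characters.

Answer: | paper hard to  |
| house hard an  |
| support golden |

Derivation:
Line 1: ['paper', 'hard', 'to'] (min_width=13, slack=3)
Line 2: ['house', 'hard', 'an'] (min_width=13, slack=3)
Line 3: ['support', 'golden'] (min_width=14, slack=2)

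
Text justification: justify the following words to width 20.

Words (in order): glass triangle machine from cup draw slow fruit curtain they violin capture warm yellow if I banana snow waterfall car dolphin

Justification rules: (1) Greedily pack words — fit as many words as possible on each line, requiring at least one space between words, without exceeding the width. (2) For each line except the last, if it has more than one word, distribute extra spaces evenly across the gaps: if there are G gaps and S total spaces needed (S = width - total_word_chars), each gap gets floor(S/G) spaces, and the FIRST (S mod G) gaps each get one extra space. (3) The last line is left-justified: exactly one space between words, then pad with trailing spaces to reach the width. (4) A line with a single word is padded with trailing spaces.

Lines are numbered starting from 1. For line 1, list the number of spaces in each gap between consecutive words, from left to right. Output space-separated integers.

Line 1: ['glass', 'triangle'] (min_width=14, slack=6)
Line 2: ['machine', 'from', 'cup'] (min_width=16, slack=4)
Line 3: ['draw', 'slow', 'fruit'] (min_width=15, slack=5)
Line 4: ['curtain', 'they', 'violin'] (min_width=19, slack=1)
Line 5: ['capture', 'warm', 'yellow'] (min_width=19, slack=1)
Line 6: ['if', 'I', 'banana', 'snow'] (min_width=16, slack=4)
Line 7: ['waterfall', 'car'] (min_width=13, slack=7)
Line 8: ['dolphin'] (min_width=7, slack=13)

Answer: 7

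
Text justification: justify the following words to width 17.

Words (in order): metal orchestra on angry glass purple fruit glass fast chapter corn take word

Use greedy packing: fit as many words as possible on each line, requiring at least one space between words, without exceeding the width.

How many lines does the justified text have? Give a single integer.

Answer: 6

Derivation:
Line 1: ['metal', 'orchestra'] (min_width=15, slack=2)
Line 2: ['on', 'angry', 'glass'] (min_width=14, slack=3)
Line 3: ['purple', 'fruit'] (min_width=12, slack=5)
Line 4: ['glass', 'fast'] (min_width=10, slack=7)
Line 5: ['chapter', 'corn', 'take'] (min_width=17, slack=0)
Line 6: ['word'] (min_width=4, slack=13)
Total lines: 6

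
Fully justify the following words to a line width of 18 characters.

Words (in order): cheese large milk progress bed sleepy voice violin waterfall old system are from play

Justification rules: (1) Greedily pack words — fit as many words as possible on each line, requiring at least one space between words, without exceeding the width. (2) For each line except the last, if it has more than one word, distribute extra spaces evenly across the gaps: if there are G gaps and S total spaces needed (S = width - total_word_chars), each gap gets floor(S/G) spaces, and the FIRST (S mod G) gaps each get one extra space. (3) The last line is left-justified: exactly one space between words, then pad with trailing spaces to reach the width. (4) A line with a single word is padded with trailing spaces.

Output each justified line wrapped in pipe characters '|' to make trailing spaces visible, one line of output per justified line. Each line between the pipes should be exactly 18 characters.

Line 1: ['cheese', 'large', 'milk'] (min_width=17, slack=1)
Line 2: ['progress', 'bed'] (min_width=12, slack=6)
Line 3: ['sleepy', 'voice'] (min_width=12, slack=6)
Line 4: ['violin', 'waterfall'] (min_width=16, slack=2)
Line 5: ['old', 'system', 'are'] (min_width=14, slack=4)
Line 6: ['from', 'play'] (min_width=9, slack=9)

Answer: |cheese  large milk|
|progress       bed|
|sleepy       voice|
|violin   waterfall|
|old   system   are|
|from play         |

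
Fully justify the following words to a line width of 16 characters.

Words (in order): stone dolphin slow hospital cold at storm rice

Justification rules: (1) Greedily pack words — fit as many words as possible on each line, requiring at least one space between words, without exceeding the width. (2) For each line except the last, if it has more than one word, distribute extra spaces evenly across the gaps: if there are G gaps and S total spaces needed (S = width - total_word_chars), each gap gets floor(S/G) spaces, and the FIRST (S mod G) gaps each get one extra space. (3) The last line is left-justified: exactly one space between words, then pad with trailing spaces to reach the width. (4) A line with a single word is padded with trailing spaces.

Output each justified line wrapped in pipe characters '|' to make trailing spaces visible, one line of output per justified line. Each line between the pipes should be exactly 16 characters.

Answer: |stone    dolphin|
|slow    hospital|
|cold   at  storm|
|rice            |

Derivation:
Line 1: ['stone', 'dolphin'] (min_width=13, slack=3)
Line 2: ['slow', 'hospital'] (min_width=13, slack=3)
Line 3: ['cold', 'at', 'storm'] (min_width=13, slack=3)
Line 4: ['rice'] (min_width=4, slack=12)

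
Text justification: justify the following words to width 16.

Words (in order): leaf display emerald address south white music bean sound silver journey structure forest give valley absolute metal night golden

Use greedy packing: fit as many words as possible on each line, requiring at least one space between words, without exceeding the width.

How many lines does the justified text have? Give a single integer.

Answer: 9

Derivation:
Line 1: ['leaf', 'display'] (min_width=12, slack=4)
Line 2: ['emerald', 'address'] (min_width=15, slack=1)
Line 3: ['south', 'white'] (min_width=11, slack=5)
Line 4: ['music', 'bean', 'sound'] (min_width=16, slack=0)
Line 5: ['silver', 'journey'] (min_width=14, slack=2)
Line 6: ['structure', 'forest'] (min_width=16, slack=0)
Line 7: ['give', 'valley'] (min_width=11, slack=5)
Line 8: ['absolute', 'metal'] (min_width=14, slack=2)
Line 9: ['night', 'golden'] (min_width=12, slack=4)
Total lines: 9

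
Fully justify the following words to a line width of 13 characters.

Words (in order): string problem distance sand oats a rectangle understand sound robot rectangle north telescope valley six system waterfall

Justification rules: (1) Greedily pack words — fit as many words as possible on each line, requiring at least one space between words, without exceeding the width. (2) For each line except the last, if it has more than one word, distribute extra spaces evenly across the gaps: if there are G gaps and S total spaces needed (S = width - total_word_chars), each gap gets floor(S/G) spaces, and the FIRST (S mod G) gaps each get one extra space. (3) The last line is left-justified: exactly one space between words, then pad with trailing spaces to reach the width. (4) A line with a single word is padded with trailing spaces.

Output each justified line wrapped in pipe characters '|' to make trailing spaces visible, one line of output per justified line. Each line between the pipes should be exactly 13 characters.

Answer: |string       |
|problem      |
|distance sand|
|oats        a|
|rectangle    |
|understand   |
|sound   robot|
|rectangle    |
|north        |
|telescope    |
|valley    six|
|system       |
|waterfall    |

Derivation:
Line 1: ['string'] (min_width=6, slack=7)
Line 2: ['problem'] (min_width=7, slack=6)
Line 3: ['distance', 'sand'] (min_width=13, slack=0)
Line 4: ['oats', 'a'] (min_width=6, slack=7)
Line 5: ['rectangle'] (min_width=9, slack=4)
Line 6: ['understand'] (min_width=10, slack=3)
Line 7: ['sound', 'robot'] (min_width=11, slack=2)
Line 8: ['rectangle'] (min_width=9, slack=4)
Line 9: ['north'] (min_width=5, slack=8)
Line 10: ['telescope'] (min_width=9, slack=4)
Line 11: ['valley', 'six'] (min_width=10, slack=3)
Line 12: ['system'] (min_width=6, slack=7)
Line 13: ['waterfall'] (min_width=9, slack=4)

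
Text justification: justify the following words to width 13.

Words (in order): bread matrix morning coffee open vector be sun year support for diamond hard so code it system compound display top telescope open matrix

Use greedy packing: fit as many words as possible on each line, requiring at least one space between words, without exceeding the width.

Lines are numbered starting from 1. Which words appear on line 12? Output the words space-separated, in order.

Line 1: ['bread', 'matrix'] (min_width=12, slack=1)
Line 2: ['morning'] (min_width=7, slack=6)
Line 3: ['coffee', 'open'] (min_width=11, slack=2)
Line 4: ['vector', 'be', 'sun'] (min_width=13, slack=0)
Line 5: ['year', 'support'] (min_width=12, slack=1)
Line 6: ['for', 'diamond'] (min_width=11, slack=2)
Line 7: ['hard', 'so', 'code'] (min_width=12, slack=1)
Line 8: ['it', 'system'] (min_width=9, slack=4)
Line 9: ['compound'] (min_width=8, slack=5)
Line 10: ['display', 'top'] (min_width=11, slack=2)
Line 11: ['telescope'] (min_width=9, slack=4)
Line 12: ['open', 'matrix'] (min_width=11, slack=2)

Answer: open matrix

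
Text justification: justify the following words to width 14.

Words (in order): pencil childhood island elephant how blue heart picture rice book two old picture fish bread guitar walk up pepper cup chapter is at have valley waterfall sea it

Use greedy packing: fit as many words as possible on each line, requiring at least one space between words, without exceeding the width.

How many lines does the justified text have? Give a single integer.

Answer: 14

Derivation:
Line 1: ['pencil'] (min_width=6, slack=8)
Line 2: ['childhood'] (min_width=9, slack=5)
Line 3: ['island'] (min_width=6, slack=8)
Line 4: ['elephant', 'how'] (min_width=12, slack=2)
Line 5: ['blue', 'heart'] (min_width=10, slack=4)
Line 6: ['picture', 'rice'] (min_width=12, slack=2)
Line 7: ['book', 'two', 'old'] (min_width=12, slack=2)
Line 8: ['picture', 'fish'] (min_width=12, slack=2)
Line 9: ['bread', 'guitar'] (min_width=12, slack=2)
Line 10: ['walk', 'up', 'pepper'] (min_width=14, slack=0)
Line 11: ['cup', 'chapter', 'is'] (min_width=14, slack=0)
Line 12: ['at', 'have', 'valley'] (min_width=14, slack=0)
Line 13: ['waterfall', 'sea'] (min_width=13, slack=1)
Line 14: ['it'] (min_width=2, slack=12)
Total lines: 14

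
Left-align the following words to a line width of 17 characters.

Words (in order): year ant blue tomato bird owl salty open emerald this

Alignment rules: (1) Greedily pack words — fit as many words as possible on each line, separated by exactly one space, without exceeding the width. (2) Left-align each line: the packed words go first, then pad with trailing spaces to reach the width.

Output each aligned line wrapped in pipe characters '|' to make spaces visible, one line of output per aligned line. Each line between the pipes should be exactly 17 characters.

Answer: |year ant blue    |
|tomato bird owl  |
|salty open       |
|emerald this     |

Derivation:
Line 1: ['year', 'ant', 'blue'] (min_width=13, slack=4)
Line 2: ['tomato', 'bird', 'owl'] (min_width=15, slack=2)
Line 3: ['salty', 'open'] (min_width=10, slack=7)
Line 4: ['emerald', 'this'] (min_width=12, slack=5)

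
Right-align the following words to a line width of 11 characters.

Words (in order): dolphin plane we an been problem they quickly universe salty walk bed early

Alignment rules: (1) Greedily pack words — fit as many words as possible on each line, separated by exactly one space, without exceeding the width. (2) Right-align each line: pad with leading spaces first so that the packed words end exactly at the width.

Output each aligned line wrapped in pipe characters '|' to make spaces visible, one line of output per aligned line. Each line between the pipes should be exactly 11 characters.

Answer: |    dolphin|
|plane we an|
|       been|
|    problem|
|       they|
|    quickly|
|   universe|
| salty walk|
|  bed early|

Derivation:
Line 1: ['dolphin'] (min_width=7, slack=4)
Line 2: ['plane', 'we', 'an'] (min_width=11, slack=0)
Line 3: ['been'] (min_width=4, slack=7)
Line 4: ['problem'] (min_width=7, slack=4)
Line 5: ['they'] (min_width=4, slack=7)
Line 6: ['quickly'] (min_width=7, slack=4)
Line 7: ['universe'] (min_width=8, slack=3)
Line 8: ['salty', 'walk'] (min_width=10, slack=1)
Line 9: ['bed', 'early'] (min_width=9, slack=2)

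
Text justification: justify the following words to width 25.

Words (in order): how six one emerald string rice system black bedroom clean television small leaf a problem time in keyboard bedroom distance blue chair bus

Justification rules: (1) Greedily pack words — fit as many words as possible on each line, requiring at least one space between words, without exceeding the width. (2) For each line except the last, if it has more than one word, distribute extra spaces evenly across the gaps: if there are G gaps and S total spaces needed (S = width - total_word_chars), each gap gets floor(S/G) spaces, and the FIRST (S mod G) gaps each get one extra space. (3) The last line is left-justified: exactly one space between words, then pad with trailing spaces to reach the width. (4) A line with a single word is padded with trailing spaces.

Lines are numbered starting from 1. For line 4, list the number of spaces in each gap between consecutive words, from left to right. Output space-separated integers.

Line 1: ['how', 'six', 'one', 'emerald'] (min_width=19, slack=6)
Line 2: ['string', 'rice', 'system', 'black'] (min_width=24, slack=1)
Line 3: ['bedroom', 'clean', 'television'] (min_width=24, slack=1)
Line 4: ['small', 'leaf', 'a', 'problem', 'time'] (min_width=25, slack=0)
Line 5: ['in', 'keyboard', 'bedroom'] (min_width=19, slack=6)
Line 6: ['distance', 'blue', 'chair', 'bus'] (min_width=23, slack=2)

Answer: 1 1 1 1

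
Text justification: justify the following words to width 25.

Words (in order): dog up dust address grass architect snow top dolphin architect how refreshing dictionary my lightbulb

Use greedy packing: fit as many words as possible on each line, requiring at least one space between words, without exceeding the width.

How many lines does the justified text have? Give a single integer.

Answer: 5

Derivation:
Line 1: ['dog', 'up', 'dust', 'address', 'grass'] (min_width=25, slack=0)
Line 2: ['architect', 'snow', 'top'] (min_width=18, slack=7)
Line 3: ['dolphin', 'architect', 'how'] (min_width=21, slack=4)
Line 4: ['refreshing', 'dictionary', 'my'] (min_width=24, slack=1)
Line 5: ['lightbulb'] (min_width=9, slack=16)
Total lines: 5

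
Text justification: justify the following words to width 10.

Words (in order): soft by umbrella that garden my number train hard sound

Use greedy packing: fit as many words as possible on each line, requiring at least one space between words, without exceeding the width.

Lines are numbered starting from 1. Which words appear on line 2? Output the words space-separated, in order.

Line 1: ['soft', 'by'] (min_width=7, slack=3)
Line 2: ['umbrella'] (min_width=8, slack=2)
Line 3: ['that'] (min_width=4, slack=6)
Line 4: ['garden', 'my'] (min_width=9, slack=1)
Line 5: ['number'] (min_width=6, slack=4)
Line 6: ['train', 'hard'] (min_width=10, slack=0)
Line 7: ['sound'] (min_width=5, slack=5)

Answer: umbrella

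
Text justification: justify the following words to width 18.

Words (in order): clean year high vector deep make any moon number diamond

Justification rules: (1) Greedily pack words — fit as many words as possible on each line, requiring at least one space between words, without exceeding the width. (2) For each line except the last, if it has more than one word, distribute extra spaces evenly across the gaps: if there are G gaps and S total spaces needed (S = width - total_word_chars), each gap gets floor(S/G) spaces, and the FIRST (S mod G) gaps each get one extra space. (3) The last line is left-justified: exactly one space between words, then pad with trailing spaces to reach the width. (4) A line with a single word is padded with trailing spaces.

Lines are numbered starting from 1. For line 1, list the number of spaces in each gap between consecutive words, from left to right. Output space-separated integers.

Line 1: ['clean', 'year', 'high'] (min_width=15, slack=3)
Line 2: ['vector', 'deep', 'make'] (min_width=16, slack=2)
Line 3: ['any', 'moon', 'number'] (min_width=15, slack=3)
Line 4: ['diamond'] (min_width=7, slack=11)

Answer: 3 2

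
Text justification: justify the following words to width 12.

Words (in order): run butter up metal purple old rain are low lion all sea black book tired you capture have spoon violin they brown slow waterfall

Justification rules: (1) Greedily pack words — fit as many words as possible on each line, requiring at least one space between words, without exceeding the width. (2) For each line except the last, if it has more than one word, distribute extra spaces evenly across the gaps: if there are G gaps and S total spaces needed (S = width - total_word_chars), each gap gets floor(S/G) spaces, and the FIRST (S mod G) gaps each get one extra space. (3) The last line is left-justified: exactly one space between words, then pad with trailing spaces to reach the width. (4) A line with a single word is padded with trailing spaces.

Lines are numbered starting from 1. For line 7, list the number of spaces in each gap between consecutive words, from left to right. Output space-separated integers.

Answer: 4

Derivation:
Line 1: ['run', 'butter'] (min_width=10, slack=2)
Line 2: ['up', 'metal'] (min_width=8, slack=4)
Line 3: ['purple', 'old'] (min_width=10, slack=2)
Line 4: ['rain', 'are', 'low'] (min_width=12, slack=0)
Line 5: ['lion', 'all', 'sea'] (min_width=12, slack=0)
Line 6: ['black', 'book'] (min_width=10, slack=2)
Line 7: ['tired', 'you'] (min_width=9, slack=3)
Line 8: ['capture', 'have'] (min_width=12, slack=0)
Line 9: ['spoon', 'violin'] (min_width=12, slack=0)
Line 10: ['they', 'brown'] (min_width=10, slack=2)
Line 11: ['slow'] (min_width=4, slack=8)
Line 12: ['waterfall'] (min_width=9, slack=3)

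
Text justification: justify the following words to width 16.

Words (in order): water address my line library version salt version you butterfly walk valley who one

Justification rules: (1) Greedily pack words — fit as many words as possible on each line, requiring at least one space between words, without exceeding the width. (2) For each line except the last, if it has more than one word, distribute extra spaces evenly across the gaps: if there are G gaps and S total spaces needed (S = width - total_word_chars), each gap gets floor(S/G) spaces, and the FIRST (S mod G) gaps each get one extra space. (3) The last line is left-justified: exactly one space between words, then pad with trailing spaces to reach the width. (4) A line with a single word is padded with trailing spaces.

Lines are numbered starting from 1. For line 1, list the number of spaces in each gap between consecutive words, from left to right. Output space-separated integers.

Answer: 1 1

Derivation:
Line 1: ['water', 'address', 'my'] (min_width=16, slack=0)
Line 2: ['line', 'library'] (min_width=12, slack=4)
Line 3: ['version', 'salt'] (min_width=12, slack=4)
Line 4: ['version', 'you'] (min_width=11, slack=5)
Line 5: ['butterfly', 'walk'] (min_width=14, slack=2)
Line 6: ['valley', 'who', 'one'] (min_width=14, slack=2)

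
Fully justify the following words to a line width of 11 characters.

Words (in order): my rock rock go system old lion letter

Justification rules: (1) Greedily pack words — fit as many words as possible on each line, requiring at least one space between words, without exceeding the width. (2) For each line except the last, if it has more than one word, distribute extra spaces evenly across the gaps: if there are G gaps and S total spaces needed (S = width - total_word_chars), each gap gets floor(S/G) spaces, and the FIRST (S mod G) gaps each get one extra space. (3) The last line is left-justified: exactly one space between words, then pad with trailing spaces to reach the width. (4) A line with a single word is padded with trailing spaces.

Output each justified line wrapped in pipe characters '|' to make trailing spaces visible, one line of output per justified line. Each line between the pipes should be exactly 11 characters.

Line 1: ['my', 'rock'] (min_width=7, slack=4)
Line 2: ['rock', 'go'] (min_width=7, slack=4)
Line 3: ['system', 'old'] (min_width=10, slack=1)
Line 4: ['lion', 'letter'] (min_width=11, slack=0)

Answer: |my     rock|
|rock     go|
|system  old|
|lion letter|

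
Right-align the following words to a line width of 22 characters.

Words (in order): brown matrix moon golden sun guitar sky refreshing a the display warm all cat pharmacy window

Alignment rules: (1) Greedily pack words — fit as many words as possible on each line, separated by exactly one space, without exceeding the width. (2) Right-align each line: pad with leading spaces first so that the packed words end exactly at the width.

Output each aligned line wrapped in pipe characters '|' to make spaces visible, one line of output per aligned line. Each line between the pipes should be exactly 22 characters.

Line 1: ['brown', 'matrix', 'moon'] (min_width=17, slack=5)
Line 2: ['golden', 'sun', 'guitar', 'sky'] (min_width=21, slack=1)
Line 3: ['refreshing', 'a', 'the'] (min_width=16, slack=6)
Line 4: ['display', 'warm', 'all', 'cat'] (min_width=20, slack=2)
Line 5: ['pharmacy', 'window'] (min_width=15, slack=7)

Answer: |     brown matrix moon|
| golden sun guitar sky|
|      refreshing a the|
|  display warm all cat|
|       pharmacy window|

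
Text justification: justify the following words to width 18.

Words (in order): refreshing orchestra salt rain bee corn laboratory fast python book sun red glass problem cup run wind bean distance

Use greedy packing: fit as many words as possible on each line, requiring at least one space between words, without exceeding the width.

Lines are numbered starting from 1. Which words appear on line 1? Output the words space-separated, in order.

Line 1: ['refreshing'] (min_width=10, slack=8)
Line 2: ['orchestra', 'salt'] (min_width=14, slack=4)
Line 3: ['rain', 'bee', 'corn'] (min_width=13, slack=5)
Line 4: ['laboratory', 'fast'] (min_width=15, slack=3)
Line 5: ['python', 'book', 'sun'] (min_width=15, slack=3)
Line 6: ['red', 'glass', 'problem'] (min_width=17, slack=1)
Line 7: ['cup', 'run', 'wind', 'bean'] (min_width=17, slack=1)
Line 8: ['distance'] (min_width=8, slack=10)

Answer: refreshing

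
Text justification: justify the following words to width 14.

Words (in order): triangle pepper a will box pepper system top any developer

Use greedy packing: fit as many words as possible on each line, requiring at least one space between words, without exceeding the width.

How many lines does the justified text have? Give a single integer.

Line 1: ['triangle'] (min_width=8, slack=6)
Line 2: ['pepper', 'a', 'will'] (min_width=13, slack=1)
Line 3: ['box', 'pepper'] (min_width=10, slack=4)
Line 4: ['system', 'top', 'any'] (min_width=14, slack=0)
Line 5: ['developer'] (min_width=9, slack=5)
Total lines: 5

Answer: 5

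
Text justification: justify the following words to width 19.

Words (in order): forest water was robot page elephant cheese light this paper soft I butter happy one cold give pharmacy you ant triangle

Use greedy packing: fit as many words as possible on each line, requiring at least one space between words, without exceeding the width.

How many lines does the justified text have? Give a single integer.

Line 1: ['forest', 'water', 'was'] (min_width=16, slack=3)
Line 2: ['robot', 'page', 'elephant'] (min_width=19, slack=0)
Line 3: ['cheese', 'light', 'this'] (min_width=17, slack=2)
Line 4: ['paper', 'soft', 'I', 'butter'] (min_width=19, slack=0)
Line 5: ['happy', 'one', 'cold', 'give'] (min_width=19, slack=0)
Line 6: ['pharmacy', 'you', 'ant'] (min_width=16, slack=3)
Line 7: ['triangle'] (min_width=8, slack=11)
Total lines: 7

Answer: 7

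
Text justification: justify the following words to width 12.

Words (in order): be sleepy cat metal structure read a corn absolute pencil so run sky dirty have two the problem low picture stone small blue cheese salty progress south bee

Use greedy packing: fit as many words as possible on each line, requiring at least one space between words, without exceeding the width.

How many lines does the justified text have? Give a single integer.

Answer: 16

Derivation:
Line 1: ['be', 'sleepy'] (min_width=9, slack=3)
Line 2: ['cat', 'metal'] (min_width=9, slack=3)
Line 3: ['structure'] (min_width=9, slack=3)
Line 4: ['read', 'a', 'corn'] (min_width=11, slack=1)
Line 5: ['absolute'] (min_width=8, slack=4)
Line 6: ['pencil', 'so'] (min_width=9, slack=3)
Line 7: ['run', 'sky'] (min_width=7, slack=5)
Line 8: ['dirty', 'have'] (min_width=10, slack=2)
Line 9: ['two', 'the'] (min_width=7, slack=5)
Line 10: ['problem', 'low'] (min_width=11, slack=1)
Line 11: ['picture'] (min_width=7, slack=5)
Line 12: ['stone', 'small'] (min_width=11, slack=1)
Line 13: ['blue', 'cheese'] (min_width=11, slack=1)
Line 14: ['salty'] (min_width=5, slack=7)
Line 15: ['progress'] (min_width=8, slack=4)
Line 16: ['south', 'bee'] (min_width=9, slack=3)
Total lines: 16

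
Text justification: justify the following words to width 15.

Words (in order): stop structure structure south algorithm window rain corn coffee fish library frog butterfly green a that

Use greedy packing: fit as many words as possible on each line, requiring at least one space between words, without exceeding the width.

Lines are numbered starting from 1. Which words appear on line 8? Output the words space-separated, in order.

Answer: green a that

Derivation:
Line 1: ['stop', 'structure'] (min_width=14, slack=1)
Line 2: ['structure', 'south'] (min_width=15, slack=0)
Line 3: ['algorithm'] (min_width=9, slack=6)
Line 4: ['window', 'rain'] (min_width=11, slack=4)
Line 5: ['corn', 'coffee'] (min_width=11, slack=4)
Line 6: ['fish', 'library'] (min_width=12, slack=3)
Line 7: ['frog', 'butterfly'] (min_width=14, slack=1)
Line 8: ['green', 'a', 'that'] (min_width=12, slack=3)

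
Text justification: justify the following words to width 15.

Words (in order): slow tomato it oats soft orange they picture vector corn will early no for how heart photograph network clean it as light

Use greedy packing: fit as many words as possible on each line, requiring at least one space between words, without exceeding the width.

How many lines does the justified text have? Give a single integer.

Line 1: ['slow', 'tomato', 'it'] (min_width=14, slack=1)
Line 2: ['oats', 'soft'] (min_width=9, slack=6)
Line 3: ['orange', 'they'] (min_width=11, slack=4)
Line 4: ['picture', 'vector'] (min_width=14, slack=1)
Line 5: ['corn', 'will', 'early'] (min_width=15, slack=0)
Line 6: ['no', 'for', 'how'] (min_width=10, slack=5)
Line 7: ['heart'] (min_width=5, slack=10)
Line 8: ['photograph'] (min_width=10, slack=5)
Line 9: ['network', 'clean'] (min_width=13, slack=2)
Line 10: ['it', 'as', 'light'] (min_width=11, slack=4)
Total lines: 10

Answer: 10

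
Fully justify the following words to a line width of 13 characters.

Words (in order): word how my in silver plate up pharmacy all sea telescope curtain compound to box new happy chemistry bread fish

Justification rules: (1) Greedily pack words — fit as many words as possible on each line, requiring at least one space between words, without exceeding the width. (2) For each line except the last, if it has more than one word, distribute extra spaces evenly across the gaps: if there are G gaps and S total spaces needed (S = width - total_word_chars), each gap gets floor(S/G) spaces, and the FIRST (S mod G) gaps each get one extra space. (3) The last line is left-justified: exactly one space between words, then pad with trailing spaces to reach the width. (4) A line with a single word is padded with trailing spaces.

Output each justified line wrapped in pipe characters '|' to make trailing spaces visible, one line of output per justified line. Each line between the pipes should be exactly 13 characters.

Answer: |word  how  my|
|in     silver|
|plate      up|
|pharmacy  all|
|sea telescope|
|curtain      |
|compound   to|
|box new happy|
|chemistry    |
|bread fish   |

Derivation:
Line 1: ['word', 'how', 'my'] (min_width=11, slack=2)
Line 2: ['in', 'silver'] (min_width=9, slack=4)
Line 3: ['plate', 'up'] (min_width=8, slack=5)
Line 4: ['pharmacy', 'all'] (min_width=12, slack=1)
Line 5: ['sea', 'telescope'] (min_width=13, slack=0)
Line 6: ['curtain'] (min_width=7, slack=6)
Line 7: ['compound', 'to'] (min_width=11, slack=2)
Line 8: ['box', 'new', 'happy'] (min_width=13, slack=0)
Line 9: ['chemistry'] (min_width=9, slack=4)
Line 10: ['bread', 'fish'] (min_width=10, slack=3)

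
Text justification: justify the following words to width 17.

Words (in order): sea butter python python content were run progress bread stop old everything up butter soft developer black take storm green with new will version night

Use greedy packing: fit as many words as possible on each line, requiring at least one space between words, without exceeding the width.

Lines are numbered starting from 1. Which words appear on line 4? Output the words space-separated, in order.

Line 1: ['sea', 'butter', 'python'] (min_width=17, slack=0)
Line 2: ['python', 'content'] (min_width=14, slack=3)
Line 3: ['were', 'run', 'progress'] (min_width=17, slack=0)
Line 4: ['bread', 'stop', 'old'] (min_width=14, slack=3)
Line 5: ['everything', 'up'] (min_width=13, slack=4)
Line 6: ['butter', 'soft'] (min_width=11, slack=6)
Line 7: ['developer', 'black'] (min_width=15, slack=2)
Line 8: ['take', 'storm', 'green'] (min_width=16, slack=1)
Line 9: ['with', 'new', 'will'] (min_width=13, slack=4)
Line 10: ['version', 'night'] (min_width=13, slack=4)

Answer: bread stop old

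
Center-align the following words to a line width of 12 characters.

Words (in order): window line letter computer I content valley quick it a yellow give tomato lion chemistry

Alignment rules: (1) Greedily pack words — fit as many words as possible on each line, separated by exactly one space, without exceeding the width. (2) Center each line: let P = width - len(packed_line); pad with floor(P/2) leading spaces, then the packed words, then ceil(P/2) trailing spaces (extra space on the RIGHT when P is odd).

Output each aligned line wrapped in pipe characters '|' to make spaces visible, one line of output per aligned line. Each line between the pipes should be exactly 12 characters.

Line 1: ['window', 'line'] (min_width=11, slack=1)
Line 2: ['letter'] (min_width=6, slack=6)
Line 3: ['computer', 'I'] (min_width=10, slack=2)
Line 4: ['content'] (min_width=7, slack=5)
Line 5: ['valley', 'quick'] (min_width=12, slack=0)
Line 6: ['it', 'a', 'yellow'] (min_width=11, slack=1)
Line 7: ['give', 'tomato'] (min_width=11, slack=1)
Line 8: ['lion'] (min_width=4, slack=8)
Line 9: ['chemistry'] (min_width=9, slack=3)

Answer: |window line |
|   letter   |
| computer I |
|  content   |
|valley quick|
|it a yellow |
|give tomato |
|    lion    |
| chemistry  |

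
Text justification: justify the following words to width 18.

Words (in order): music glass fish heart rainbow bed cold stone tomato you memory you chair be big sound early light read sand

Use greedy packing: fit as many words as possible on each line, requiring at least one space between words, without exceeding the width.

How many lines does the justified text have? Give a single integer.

Line 1: ['music', 'glass', 'fish'] (min_width=16, slack=2)
Line 2: ['heart', 'rainbow', 'bed'] (min_width=17, slack=1)
Line 3: ['cold', 'stone', 'tomato'] (min_width=17, slack=1)
Line 4: ['you', 'memory', 'you'] (min_width=14, slack=4)
Line 5: ['chair', 'be', 'big', 'sound'] (min_width=18, slack=0)
Line 6: ['early', 'light', 'read'] (min_width=16, slack=2)
Line 7: ['sand'] (min_width=4, slack=14)
Total lines: 7

Answer: 7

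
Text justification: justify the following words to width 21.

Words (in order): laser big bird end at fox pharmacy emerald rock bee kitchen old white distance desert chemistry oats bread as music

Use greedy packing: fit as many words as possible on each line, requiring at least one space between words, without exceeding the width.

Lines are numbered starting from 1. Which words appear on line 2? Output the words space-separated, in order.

Line 1: ['laser', 'big', 'bird', 'end', 'at'] (min_width=21, slack=0)
Line 2: ['fox', 'pharmacy', 'emerald'] (min_width=20, slack=1)
Line 3: ['rock', 'bee', 'kitchen', 'old'] (min_width=20, slack=1)
Line 4: ['white', 'distance', 'desert'] (min_width=21, slack=0)
Line 5: ['chemistry', 'oats', 'bread'] (min_width=20, slack=1)
Line 6: ['as', 'music'] (min_width=8, slack=13)

Answer: fox pharmacy emerald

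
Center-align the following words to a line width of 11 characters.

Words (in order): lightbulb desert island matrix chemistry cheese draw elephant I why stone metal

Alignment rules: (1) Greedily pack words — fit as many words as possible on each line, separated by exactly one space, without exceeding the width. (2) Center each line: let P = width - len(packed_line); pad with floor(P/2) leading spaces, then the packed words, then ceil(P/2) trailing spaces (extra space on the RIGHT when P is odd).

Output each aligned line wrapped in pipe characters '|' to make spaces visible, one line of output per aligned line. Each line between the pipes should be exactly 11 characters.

Line 1: ['lightbulb'] (min_width=9, slack=2)
Line 2: ['desert'] (min_width=6, slack=5)
Line 3: ['island'] (min_width=6, slack=5)
Line 4: ['matrix'] (min_width=6, slack=5)
Line 5: ['chemistry'] (min_width=9, slack=2)
Line 6: ['cheese', 'draw'] (min_width=11, slack=0)
Line 7: ['elephant', 'I'] (min_width=10, slack=1)
Line 8: ['why', 'stone'] (min_width=9, slack=2)
Line 9: ['metal'] (min_width=5, slack=6)

Answer: | lightbulb |
|  desert   |
|  island   |
|  matrix   |
| chemistry |
|cheese draw|
|elephant I |
| why stone |
|   metal   |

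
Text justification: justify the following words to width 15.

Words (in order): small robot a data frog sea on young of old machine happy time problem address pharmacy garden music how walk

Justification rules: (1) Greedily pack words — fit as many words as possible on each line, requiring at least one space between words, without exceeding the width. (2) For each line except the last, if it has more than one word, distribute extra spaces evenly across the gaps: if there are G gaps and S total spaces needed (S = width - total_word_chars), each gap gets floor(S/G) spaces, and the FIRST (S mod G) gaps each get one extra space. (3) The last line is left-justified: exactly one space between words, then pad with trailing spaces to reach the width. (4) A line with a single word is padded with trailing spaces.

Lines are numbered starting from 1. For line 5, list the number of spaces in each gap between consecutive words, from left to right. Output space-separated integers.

Line 1: ['small', 'robot', 'a'] (min_width=13, slack=2)
Line 2: ['data', 'frog', 'sea'] (min_width=13, slack=2)
Line 3: ['on', 'young', 'of', 'old'] (min_width=15, slack=0)
Line 4: ['machine', 'happy'] (min_width=13, slack=2)
Line 5: ['time', 'problem'] (min_width=12, slack=3)
Line 6: ['address'] (min_width=7, slack=8)
Line 7: ['pharmacy', 'garden'] (min_width=15, slack=0)
Line 8: ['music', 'how', 'walk'] (min_width=14, slack=1)

Answer: 4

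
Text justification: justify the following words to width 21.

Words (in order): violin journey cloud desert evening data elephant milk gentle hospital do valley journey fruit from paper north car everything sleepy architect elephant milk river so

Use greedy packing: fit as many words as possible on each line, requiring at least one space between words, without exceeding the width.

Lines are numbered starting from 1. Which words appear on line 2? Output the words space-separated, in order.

Line 1: ['violin', 'journey', 'cloud'] (min_width=20, slack=1)
Line 2: ['desert', 'evening', 'data'] (min_width=19, slack=2)
Line 3: ['elephant', 'milk', 'gentle'] (min_width=20, slack=1)
Line 4: ['hospital', 'do', 'valley'] (min_width=18, slack=3)
Line 5: ['journey', 'fruit', 'from'] (min_width=18, slack=3)
Line 6: ['paper', 'north', 'car'] (min_width=15, slack=6)
Line 7: ['everything', 'sleepy'] (min_width=17, slack=4)
Line 8: ['architect', 'elephant'] (min_width=18, slack=3)
Line 9: ['milk', 'river', 'so'] (min_width=13, slack=8)

Answer: desert evening data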